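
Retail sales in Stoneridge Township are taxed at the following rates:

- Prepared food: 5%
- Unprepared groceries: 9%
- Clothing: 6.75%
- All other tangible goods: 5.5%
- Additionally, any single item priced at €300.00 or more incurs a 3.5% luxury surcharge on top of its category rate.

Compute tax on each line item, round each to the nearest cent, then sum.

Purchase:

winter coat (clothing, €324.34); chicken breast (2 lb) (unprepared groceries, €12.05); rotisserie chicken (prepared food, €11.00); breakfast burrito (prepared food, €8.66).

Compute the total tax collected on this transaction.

Winter coat €324.34: clothing → 6.75% + 3.5% surcharge = 10.25% → €33.24
Chicken breast (2 lb) €12.05: unprepared groceries → 9% → €1.08
Rotisserie chicken €11.00: prepared food → 5% → €0.55
Breakfast burrito €8.66: prepared food → 5% → €0.43
Total tax = €33.24 + €1.08 + €0.55 + €0.43 = €35.30

€35.30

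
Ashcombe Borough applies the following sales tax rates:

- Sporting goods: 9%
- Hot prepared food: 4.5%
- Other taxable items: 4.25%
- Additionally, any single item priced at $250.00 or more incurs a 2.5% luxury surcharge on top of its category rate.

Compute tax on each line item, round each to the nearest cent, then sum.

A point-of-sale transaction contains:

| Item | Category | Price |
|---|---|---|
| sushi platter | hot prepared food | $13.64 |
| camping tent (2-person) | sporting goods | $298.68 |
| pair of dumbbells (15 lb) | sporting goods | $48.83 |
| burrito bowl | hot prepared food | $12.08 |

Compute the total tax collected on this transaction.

$39.89

Sushi platter $13.64: hot prepared food → 4.5% → $0.61
Camping tent (2-person) $298.68: sporting goods → 9% + 2.5% surcharge = 11.5% → $34.35
Pair of dumbbells (15 lb) $48.83: sporting goods → 9% → $4.39
Burrito bowl $12.08: hot prepared food → 4.5% → $0.54
Total tax = $0.61 + $34.35 + $4.39 + $0.54 = $39.89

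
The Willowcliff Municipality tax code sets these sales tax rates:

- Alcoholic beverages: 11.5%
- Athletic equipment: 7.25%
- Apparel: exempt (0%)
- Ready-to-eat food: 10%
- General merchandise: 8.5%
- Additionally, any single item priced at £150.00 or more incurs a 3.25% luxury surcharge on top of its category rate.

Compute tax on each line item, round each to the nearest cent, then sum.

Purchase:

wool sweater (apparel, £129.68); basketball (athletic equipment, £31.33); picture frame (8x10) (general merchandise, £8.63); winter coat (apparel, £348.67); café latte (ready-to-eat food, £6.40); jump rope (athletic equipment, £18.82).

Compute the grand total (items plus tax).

£559.86

Wool sweater £129.68: apparel → 0% → £0.00
Basketball £31.33: athletic equipment → 7.25% → £2.27
Picture frame (8x10) £8.63: general merchandise → 8.5% → £0.73
Winter coat £348.67: apparel → 0% + 3.25% surcharge = 3.25% → £11.33
Café latte £6.40: ready-to-eat food → 10% → £0.64
Jump rope £18.82: athletic equipment → 7.25% → £1.36
Subtotal = £543.53; tax = £16.33; total due = £559.86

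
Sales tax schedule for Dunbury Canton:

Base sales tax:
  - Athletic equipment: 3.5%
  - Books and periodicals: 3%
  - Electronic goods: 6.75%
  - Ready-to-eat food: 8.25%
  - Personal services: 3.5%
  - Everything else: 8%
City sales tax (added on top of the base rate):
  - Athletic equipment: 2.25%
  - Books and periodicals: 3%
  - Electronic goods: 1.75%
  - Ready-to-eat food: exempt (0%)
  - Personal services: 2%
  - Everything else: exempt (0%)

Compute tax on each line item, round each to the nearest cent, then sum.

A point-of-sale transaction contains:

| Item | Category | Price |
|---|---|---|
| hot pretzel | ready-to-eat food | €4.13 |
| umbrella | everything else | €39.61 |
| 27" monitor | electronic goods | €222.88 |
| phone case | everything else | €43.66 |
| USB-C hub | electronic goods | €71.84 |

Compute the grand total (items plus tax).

€414.17

Hot pretzel €4.13: ready-to-eat food → 8.25% + 0% city = 8.25% → €0.34
Umbrella €39.61: everything else → 8% + 0% city = 8% → €3.17
27" monitor €222.88: electronic goods → 6.75% + 1.75% city = 8.5% → €18.94
Phone case €43.66: everything else → 8% + 0% city = 8% → €3.49
USB-C hub €71.84: electronic goods → 6.75% + 1.75% city = 8.5% → €6.11
Subtotal = €382.12; tax = €32.05; total due = €414.17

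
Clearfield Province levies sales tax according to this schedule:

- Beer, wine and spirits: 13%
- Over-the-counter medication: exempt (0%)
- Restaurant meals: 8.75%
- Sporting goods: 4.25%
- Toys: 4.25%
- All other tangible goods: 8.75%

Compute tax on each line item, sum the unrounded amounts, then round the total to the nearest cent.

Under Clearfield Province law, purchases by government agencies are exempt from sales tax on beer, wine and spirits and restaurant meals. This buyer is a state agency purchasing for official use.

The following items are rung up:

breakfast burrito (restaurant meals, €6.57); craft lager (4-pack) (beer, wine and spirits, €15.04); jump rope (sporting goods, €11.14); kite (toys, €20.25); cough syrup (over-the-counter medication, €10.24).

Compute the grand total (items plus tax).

Breakfast burrito €6.57: restaurant meals, buyer-exempt → 0% → €0.00
Craft lager (4-pack) €15.04: beer, wine and spirits, buyer-exempt → 0% → €0.00
Jump rope €11.14: sporting goods → 4.25% → €0.47345
Kite €20.25: toys → 4.25% → €0.860625
Cough syrup €10.24: over-the-counter medication → 0% → €0.00
Subtotal = €63.24; unrounded tax = €1.334075 → €1.33; total due = €64.57

€64.57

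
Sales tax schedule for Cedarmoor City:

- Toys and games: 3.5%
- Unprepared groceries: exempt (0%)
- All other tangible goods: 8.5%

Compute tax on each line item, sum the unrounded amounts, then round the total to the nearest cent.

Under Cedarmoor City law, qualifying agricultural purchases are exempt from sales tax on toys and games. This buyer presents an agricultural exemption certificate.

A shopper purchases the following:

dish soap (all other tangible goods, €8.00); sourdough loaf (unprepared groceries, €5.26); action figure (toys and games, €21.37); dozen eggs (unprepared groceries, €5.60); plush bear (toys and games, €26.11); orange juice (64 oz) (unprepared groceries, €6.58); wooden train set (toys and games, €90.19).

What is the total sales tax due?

Dish soap €8.00: all other tangible goods → 8.5% → €0.68
Sourdough loaf €5.26: unprepared groceries → 0% → €0.00
Action figure €21.37: toys and games, buyer-exempt → 0% → €0.00
Dozen eggs €5.60: unprepared groceries → 0% → €0.00
Plush bear €26.11: toys and games, buyer-exempt → 0% → €0.00
Orange juice (64 oz) €6.58: unprepared groceries → 0% → €0.00
Wooden train set €90.19: toys and games, buyer-exempt → 0% → €0.00
Unrounded tax sum = €0.68 → €0.68

€0.68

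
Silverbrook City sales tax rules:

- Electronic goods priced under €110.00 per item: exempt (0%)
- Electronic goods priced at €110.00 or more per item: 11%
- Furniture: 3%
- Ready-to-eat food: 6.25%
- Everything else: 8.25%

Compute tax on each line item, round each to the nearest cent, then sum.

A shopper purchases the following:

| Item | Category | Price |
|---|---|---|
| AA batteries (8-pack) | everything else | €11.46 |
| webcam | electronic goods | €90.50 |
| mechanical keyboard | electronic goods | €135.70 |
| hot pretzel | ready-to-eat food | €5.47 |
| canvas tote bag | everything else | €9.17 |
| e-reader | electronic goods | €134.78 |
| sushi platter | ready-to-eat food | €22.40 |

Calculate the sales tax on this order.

AA batteries (8-pack) €11.46: everything else → 8.25% → €0.95
Webcam €90.50: electronic goods, under €110.00 → 0% → €0.00
Mechanical keyboard €135.70: electronic goods, €110.00 or more → 11% → €14.93
Hot pretzel €5.47: ready-to-eat food → 6.25% → €0.34
Canvas tote bag €9.17: everything else → 8.25% → €0.76
E-reader €134.78: electronic goods, €110.00 or more → 11% → €14.83
Sushi platter €22.40: ready-to-eat food → 6.25% → €1.40
Total tax = €0.95 + €14.93 + €0.34 + €0.76 + €14.83 + €1.40 = €33.21

€33.21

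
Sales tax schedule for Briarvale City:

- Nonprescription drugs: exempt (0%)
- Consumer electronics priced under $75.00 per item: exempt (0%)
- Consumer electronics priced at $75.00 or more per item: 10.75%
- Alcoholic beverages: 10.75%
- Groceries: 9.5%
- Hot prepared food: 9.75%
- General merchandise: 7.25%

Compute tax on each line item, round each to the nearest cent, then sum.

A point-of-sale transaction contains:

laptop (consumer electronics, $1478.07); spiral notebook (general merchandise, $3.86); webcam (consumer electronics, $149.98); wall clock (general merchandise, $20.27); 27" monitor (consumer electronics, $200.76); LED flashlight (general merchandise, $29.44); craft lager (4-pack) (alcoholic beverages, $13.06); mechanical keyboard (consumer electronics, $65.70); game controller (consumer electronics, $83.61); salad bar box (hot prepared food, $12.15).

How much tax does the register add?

$212.04

Laptop $1478.07: consumer electronics, $75.00 or more → 10.75% → $158.89
Spiral notebook $3.86: general merchandise → 7.25% → $0.28
Webcam $149.98: consumer electronics, $75.00 or more → 10.75% → $16.12
Wall clock $20.27: general merchandise → 7.25% → $1.47
27" monitor $200.76: consumer electronics, $75.00 or more → 10.75% → $21.58
LED flashlight $29.44: general merchandise → 7.25% → $2.13
Craft lager (4-pack) $13.06: alcoholic beverages → 10.75% → $1.40
Mechanical keyboard $65.70: consumer electronics, under $75.00 → 0% → $0.00
Game controller $83.61: consumer electronics, $75.00 or more → 10.75% → $8.99
Salad bar box $12.15: hot prepared food → 9.75% → $1.18
Total tax = $158.89 + $0.28 + $16.12 + $1.47 + $21.58 + $2.13 + $1.40 + $8.99 + $1.18 = $212.04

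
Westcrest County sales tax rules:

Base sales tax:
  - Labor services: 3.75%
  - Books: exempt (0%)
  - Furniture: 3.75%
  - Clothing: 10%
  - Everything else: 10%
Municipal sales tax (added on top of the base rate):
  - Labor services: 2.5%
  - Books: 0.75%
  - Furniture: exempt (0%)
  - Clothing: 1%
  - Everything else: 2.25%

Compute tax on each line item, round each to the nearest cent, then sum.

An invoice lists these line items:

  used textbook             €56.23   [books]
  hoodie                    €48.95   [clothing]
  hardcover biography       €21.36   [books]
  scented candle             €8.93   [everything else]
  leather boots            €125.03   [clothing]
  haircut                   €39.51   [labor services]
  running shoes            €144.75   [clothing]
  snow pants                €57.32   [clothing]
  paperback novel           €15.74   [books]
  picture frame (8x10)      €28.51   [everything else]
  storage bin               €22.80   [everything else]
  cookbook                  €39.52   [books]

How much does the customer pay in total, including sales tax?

€660.85

Used textbook €56.23: books → 0% + 0.75% municipal = 0.75% → €0.42
Hoodie €48.95: clothing → 10% + 1% municipal = 11% → €5.38
Hardcover biography €21.36: books → 0% + 0.75% municipal = 0.75% → €0.16
Scented candle €8.93: everything else → 10% + 2.25% municipal = 12.25% → €1.09
Leather boots €125.03: clothing → 10% + 1% municipal = 11% → €13.75
Haircut €39.51: labor services → 3.75% + 2.5% municipal = 6.25% → €2.47
Running shoes €144.75: clothing → 10% + 1% municipal = 11% → €15.92
Snow pants €57.32: clothing → 10% + 1% municipal = 11% → €6.31
Paperback novel €15.74: books → 0% + 0.75% municipal = 0.75% → €0.12
Picture frame (8x10) €28.51: everything else → 10% + 2.25% municipal = 12.25% → €3.49
Storage bin €22.80: everything else → 10% + 2.25% municipal = 12.25% → €2.79
Cookbook €39.52: books → 0% + 0.75% municipal = 0.75% → €0.30
Subtotal = €608.65; tax = €52.20; total due = €660.85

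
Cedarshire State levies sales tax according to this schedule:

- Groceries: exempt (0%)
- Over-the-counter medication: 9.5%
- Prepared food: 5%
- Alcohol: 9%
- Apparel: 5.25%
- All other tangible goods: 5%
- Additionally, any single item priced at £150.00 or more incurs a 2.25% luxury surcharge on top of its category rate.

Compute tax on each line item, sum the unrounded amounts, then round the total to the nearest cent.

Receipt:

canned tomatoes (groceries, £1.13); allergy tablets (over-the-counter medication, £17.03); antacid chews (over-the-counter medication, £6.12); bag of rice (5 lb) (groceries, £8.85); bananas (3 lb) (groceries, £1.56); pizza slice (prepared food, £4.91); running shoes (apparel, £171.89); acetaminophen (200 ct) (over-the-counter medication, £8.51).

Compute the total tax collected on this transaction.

£16.14

Canned tomatoes £1.13: groceries → 0% → £0.00
Allergy tablets £17.03: over-the-counter medication → 9.5% → £1.61785
Antacid chews £6.12: over-the-counter medication → 9.5% → £0.5814
Bag of rice (5 lb) £8.85: groceries → 0% → £0.00
Bananas (3 lb) £1.56: groceries → 0% → £0.00
Pizza slice £4.91: prepared food → 5% → £0.2455
Running shoes £171.89: apparel → 5.25% + 2.25% surcharge = 7.5% → £12.89175
Acetaminophen (200 ct) £8.51: over-the-counter medication → 9.5% → £0.80845
Unrounded tax sum = £16.14495 → £16.14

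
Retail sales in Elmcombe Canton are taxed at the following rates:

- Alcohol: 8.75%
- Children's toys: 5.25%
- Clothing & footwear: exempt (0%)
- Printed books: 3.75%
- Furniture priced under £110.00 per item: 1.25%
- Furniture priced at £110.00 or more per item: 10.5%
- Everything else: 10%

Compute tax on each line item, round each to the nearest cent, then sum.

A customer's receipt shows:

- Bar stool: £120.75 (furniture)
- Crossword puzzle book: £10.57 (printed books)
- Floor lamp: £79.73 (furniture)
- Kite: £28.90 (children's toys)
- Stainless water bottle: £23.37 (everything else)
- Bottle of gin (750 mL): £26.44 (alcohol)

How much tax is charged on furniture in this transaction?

Bar stool £120.75: furniture, £110.00 or more → 10.5% → £12.68
Floor lamp £79.73: furniture, under £110.00 → 1.25% → £1.00
Tax on furniture = £12.68 + £1.00 = £13.68

£13.68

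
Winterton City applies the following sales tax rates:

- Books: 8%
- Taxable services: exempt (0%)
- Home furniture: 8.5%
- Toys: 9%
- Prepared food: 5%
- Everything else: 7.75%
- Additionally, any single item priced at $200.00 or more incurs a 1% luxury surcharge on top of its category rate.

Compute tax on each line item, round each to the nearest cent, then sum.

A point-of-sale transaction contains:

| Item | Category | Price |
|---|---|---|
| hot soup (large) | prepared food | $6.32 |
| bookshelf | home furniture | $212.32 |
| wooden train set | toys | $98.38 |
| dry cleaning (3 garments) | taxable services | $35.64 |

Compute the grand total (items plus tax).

Hot soup (large) $6.32: prepared food → 5% → $0.32
Bookshelf $212.32: home furniture → 8.5% + 1% surcharge = 9.5% → $20.17
Wooden train set $98.38: toys → 9% → $8.85
Dry cleaning (3 garments) $35.64: taxable services → 0% → $0.00
Subtotal = $352.66; tax = $29.34; total due = $382.00

$382.00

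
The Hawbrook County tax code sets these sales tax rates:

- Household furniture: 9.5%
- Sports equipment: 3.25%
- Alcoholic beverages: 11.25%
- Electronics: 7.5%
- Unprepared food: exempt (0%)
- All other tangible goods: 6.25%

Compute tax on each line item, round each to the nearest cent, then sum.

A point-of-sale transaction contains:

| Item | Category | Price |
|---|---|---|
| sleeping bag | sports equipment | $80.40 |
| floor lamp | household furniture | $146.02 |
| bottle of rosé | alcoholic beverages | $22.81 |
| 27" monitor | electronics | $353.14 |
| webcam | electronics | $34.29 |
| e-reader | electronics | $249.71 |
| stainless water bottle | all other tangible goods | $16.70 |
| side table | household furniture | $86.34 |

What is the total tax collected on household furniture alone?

$22.07

Floor lamp $146.02: household furniture → 9.5% → $13.87
Side table $86.34: household furniture → 9.5% → $8.20
Tax on household furniture = $13.87 + $8.20 = $22.07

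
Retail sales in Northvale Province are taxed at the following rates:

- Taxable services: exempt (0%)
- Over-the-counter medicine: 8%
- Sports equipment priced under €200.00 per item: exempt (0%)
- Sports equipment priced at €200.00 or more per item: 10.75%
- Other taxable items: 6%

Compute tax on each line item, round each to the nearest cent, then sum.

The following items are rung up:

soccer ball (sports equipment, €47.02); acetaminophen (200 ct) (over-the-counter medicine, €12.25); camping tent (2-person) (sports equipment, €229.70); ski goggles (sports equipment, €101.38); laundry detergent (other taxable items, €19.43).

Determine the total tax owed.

Soccer ball €47.02: sports equipment, under €200.00 → 0% → €0.00
Acetaminophen (200 ct) €12.25: over-the-counter medicine → 8% → €0.98
Camping tent (2-person) €229.70: sports equipment, €200.00 or more → 10.75% → €24.69
Ski goggles €101.38: sports equipment, under €200.00 → 0% → €0.00
Laundry detergent €19.43: other taxable items → 6% → €1.17
Total tax = €0.98 + €24.69 + €1.17 = €26.84

€26.84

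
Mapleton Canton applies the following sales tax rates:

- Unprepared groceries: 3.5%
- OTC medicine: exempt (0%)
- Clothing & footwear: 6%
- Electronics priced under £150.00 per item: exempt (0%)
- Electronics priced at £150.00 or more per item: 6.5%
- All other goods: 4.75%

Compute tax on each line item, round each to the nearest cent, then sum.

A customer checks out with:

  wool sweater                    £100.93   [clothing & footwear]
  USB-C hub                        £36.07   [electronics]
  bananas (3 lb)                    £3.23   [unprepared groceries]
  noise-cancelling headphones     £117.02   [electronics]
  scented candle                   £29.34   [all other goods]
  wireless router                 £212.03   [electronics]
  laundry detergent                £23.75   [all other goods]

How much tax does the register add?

£22.47

Wool sweater £100.93: clothing & footwear → 6% → £6.06
USB-C hub £36.07: electronics, under £150.00 → 0% → £0.00
Bananas (3 lb) £3.23: unprepared groceries → 3.5% → £0.11
Noise-cancelling headphones £117.02: electronics, under £150.00 → 0% → £0.00
Scented candle £29.34: all other goods → 4.75% → £1.39
Wireless router £212.03: electronics, £150.00 or more → 6.5% → £13.78
Laundry detergent £23.75: all other goods → 4.75% → £1.13
Total tax = £6.06 + £0.11 + £1.39 + £13.78 + £1.13 = £22.47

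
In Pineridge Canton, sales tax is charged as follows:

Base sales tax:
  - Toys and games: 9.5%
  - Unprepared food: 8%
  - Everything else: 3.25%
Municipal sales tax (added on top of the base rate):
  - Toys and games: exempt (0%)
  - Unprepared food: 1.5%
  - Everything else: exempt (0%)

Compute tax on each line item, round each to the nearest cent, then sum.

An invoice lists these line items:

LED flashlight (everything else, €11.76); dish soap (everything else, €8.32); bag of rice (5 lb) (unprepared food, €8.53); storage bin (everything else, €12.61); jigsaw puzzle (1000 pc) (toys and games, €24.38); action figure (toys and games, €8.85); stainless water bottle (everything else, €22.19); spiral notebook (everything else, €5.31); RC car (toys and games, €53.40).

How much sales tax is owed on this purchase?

LED flashlight €11.76: everything else → 3.25% + 0% municipal = 3.25% → €0.38
Dish soap €8.32: everything else → 3.25% + 0% municipal = 3.25% → €0.27
Bag of rice (5 lb) €8.53: unprepared food → 8% + 1.5% municipal = 9.5% → €0.81
Storage bin €12.61: everything else → 3.25% + 0% municipal = 3.25% → €0.41
Jigsaw puzzle (1000 pc) €24.38: toys and games → 9.5% + 0% municipal = 9.5% → €2.32
Action figure €8.85: toys and games → 9.5% + 0% municipal = 9.5% → €0.84
Stainless water bottle €22.19: everything else → 3.25% + 0% municipal = 3.25% → €0.72
Spiral notebook €5.31: everything else → 3.25% + 0% municipal = 3.25% → €0.17
RC car €53.40: toys and games → 9.5% + 0% municipal = 9.5% → €5.07
Total tax = €0.38 + €0.27 + €0.81 + €0.41 + €2.32 + €0.84 + €0.72 + €0.17 + €5.07 = €10.99

€10.99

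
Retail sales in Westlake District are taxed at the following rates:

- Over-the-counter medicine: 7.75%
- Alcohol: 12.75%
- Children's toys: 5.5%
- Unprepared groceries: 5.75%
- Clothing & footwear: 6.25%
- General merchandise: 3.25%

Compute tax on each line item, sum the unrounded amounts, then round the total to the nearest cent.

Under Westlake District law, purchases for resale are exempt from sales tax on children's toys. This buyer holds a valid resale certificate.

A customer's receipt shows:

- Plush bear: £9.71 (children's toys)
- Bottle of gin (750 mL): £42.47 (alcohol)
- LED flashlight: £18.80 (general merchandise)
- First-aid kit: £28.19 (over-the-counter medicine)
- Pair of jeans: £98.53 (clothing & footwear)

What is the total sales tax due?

Plush bear £9.71: children's toys, buyer-exempt → 0% → £0.00
Bottle of gin (750 mL) £42.47: alcohol → 12.75% → £5.414925
LED flashlight £18.80: general merchandise → 3.25% → £0.611
First-aid kit £28.19: over-the-counter medicine → 7.75% → £2.184725
Pair of jeans £98.53: clothing & footwear → 6.25% → £6.158125
Unrounded tax sum = £14.368775 → £14.37

£14.37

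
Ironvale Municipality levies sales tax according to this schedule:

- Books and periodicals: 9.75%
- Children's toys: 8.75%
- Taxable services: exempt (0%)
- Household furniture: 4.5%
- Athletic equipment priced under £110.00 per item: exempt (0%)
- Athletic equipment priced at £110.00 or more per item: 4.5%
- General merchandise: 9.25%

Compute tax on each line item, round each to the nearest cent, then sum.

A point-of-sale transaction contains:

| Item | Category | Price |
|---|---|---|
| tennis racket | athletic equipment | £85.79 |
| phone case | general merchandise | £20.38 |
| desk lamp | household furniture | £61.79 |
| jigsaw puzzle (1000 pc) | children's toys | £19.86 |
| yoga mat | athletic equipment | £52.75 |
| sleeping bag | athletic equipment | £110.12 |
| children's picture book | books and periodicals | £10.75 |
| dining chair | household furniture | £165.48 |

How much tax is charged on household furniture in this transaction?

Desk lamp £61.79: household furniture → 4.5% → £2.78
Dining chair £165.48: household furniture → 4.5% → £7.45
Tax on household furniture = £2.78 + £7.45 = £10.23

£10.23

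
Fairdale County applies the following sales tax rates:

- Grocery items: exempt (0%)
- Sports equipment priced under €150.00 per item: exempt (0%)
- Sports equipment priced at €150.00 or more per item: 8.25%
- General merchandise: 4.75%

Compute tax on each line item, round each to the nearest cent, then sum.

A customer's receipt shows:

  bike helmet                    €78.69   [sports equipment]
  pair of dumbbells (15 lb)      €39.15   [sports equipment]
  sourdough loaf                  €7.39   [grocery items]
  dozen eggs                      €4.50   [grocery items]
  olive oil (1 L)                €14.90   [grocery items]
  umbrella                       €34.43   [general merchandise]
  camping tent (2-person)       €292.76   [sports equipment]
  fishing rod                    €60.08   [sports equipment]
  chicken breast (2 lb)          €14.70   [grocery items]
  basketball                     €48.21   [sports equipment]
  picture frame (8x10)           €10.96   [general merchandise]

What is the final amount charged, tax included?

Bike helmet €78.69: sports equipment, under €150.00 → 0% → €0.00
Pair of dumbbells (15 lb) €39.15: sports equipment, under €150.00 → 0% → €0.00
Sourdough loaf €7.39: grocery items → 0% → €0.00
Dozen eggs €4.50: grocery items → 0% → €0.00
Olive oil (1 L) €14.90: grocery items → 0% → €0.00
Umbrella €34.43: general merchandise → 4.75% → €1.64
Camping tent (2-person) €292.76: sports equipment, €150.00 or more → 8.25% → €24.15
Fishing rod €60.08: sports equipment, under €150.00 → 0% → €0.00
Chicken breast (2 lb) €14.70: grocery items → 0% → €0.00
Basketball €48.21: sports equipment, under €150.00 → 0% → €0.00
Picture frame (8x10) €10.96: general merchandise → 4.75% → €0.52
Subtotal = €605.77; tax = €26.31; total due = €632.08

€632.08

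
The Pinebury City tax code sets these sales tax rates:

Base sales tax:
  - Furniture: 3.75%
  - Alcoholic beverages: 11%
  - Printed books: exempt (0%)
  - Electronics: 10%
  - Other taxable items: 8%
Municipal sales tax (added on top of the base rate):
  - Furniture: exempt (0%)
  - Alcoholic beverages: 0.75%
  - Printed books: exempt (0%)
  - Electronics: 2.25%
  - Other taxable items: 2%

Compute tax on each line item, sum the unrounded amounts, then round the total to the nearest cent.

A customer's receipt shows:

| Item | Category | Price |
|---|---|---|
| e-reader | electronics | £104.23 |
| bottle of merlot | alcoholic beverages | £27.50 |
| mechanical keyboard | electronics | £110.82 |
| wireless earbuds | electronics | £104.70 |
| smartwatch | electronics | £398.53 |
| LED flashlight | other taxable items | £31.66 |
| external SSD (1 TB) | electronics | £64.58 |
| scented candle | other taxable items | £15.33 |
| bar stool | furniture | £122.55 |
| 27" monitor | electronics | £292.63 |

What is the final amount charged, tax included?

E-reader £104.23: electronics → 10% + 2.25% municipal = 12.25% → £12.768175
Bottle of merlot £27.50: alcoholic beverages → 11% + 0.75% municipal = 11.75% → £3.23125
Mechanical keyboard £110.82: electronics → 10% + 2.25% municipal = 12.25% → £13.57545
Wireless earbuds £104.70: electronics → 10% + 2.25% municipal = 12.25% → £12.82575
Smartwatch £398.53: electronics → 10% + 2.25% municipal = 12.25% → £48.819925
LED flashlight £31.66: other taxable items → 8% + 2% municipal = 10% → £3.166
External SSD (1 TB) £64.58: electronics → 10% + 2.25% municipal = 12.25% → £7.91105
Scented candle £15.33: other taxable items → 8% + 2% municipal = 10% → £1.533
Bar stool £122.55: furniture → 3.75% + 0% municipal = 3.75% → £4.595625
27" monitor £292.63: electronics → 10% + 2.25% municipal = 12.25% → £35.847175
Subtotal = £1272.53; unrounded tax = £144.2734 → £144.27; total due = £1416.80

£1416.80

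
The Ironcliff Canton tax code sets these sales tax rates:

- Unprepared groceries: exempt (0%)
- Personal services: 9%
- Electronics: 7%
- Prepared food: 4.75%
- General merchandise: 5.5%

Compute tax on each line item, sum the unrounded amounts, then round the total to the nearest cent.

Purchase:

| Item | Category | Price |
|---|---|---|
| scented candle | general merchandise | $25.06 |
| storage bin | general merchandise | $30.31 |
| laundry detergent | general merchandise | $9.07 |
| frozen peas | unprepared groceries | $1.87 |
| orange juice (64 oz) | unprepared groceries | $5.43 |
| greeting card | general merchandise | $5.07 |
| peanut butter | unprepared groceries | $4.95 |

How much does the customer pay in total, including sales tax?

Scented candle $25.06: general merchandise → 5.5% → $1.3783
Storage bin $30.31: general merchandise → 5.5% → $1.66705
Laundry detergent $9.07: general merchandise → 5.5% → $0.49885
Frozen peas $1.87: unprepared groceries → 0% → $0.00
Orange juice (64 oz) $5.43: unprepared groceries → 0% → $0.00
Greeting card $5.07: general merchandise → 5.5% → $0.27885
Peanut butter $4.95: unprepared groceries → 0% → $0.00
Subtotal = $81.76; unrounded tax = $3.82305 → $3.82; total due = $85.58

$85.58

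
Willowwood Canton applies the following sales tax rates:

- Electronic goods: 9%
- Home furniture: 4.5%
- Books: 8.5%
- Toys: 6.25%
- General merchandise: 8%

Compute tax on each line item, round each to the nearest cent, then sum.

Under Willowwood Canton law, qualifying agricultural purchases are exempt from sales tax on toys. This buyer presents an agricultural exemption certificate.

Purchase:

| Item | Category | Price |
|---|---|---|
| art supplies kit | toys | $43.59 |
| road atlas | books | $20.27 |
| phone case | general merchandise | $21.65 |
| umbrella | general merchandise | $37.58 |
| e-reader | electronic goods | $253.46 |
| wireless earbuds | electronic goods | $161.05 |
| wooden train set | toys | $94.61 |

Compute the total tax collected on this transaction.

Art supplies kit $43.59: toys, buyer-exempt → 0% → $0.00
Road atlas $20.27: books → 8.5% → $1.72
Phone case $21.65: general merchandise → 8% → $1.73
Umbrella $37.58: general merchandise → 8% → $3.01
E-reader $253.46: electronic goods → 9% → $22.81
Wireless earbuds $161.05: electronic goods → 9% → $14.49
Wooden train set $94.61: toys, buyer-exempt → 0% → $0.00
Total tax = $1.72 + $1.73 + $3.01 + $22.81 + $14.49 = $43.76

$43.76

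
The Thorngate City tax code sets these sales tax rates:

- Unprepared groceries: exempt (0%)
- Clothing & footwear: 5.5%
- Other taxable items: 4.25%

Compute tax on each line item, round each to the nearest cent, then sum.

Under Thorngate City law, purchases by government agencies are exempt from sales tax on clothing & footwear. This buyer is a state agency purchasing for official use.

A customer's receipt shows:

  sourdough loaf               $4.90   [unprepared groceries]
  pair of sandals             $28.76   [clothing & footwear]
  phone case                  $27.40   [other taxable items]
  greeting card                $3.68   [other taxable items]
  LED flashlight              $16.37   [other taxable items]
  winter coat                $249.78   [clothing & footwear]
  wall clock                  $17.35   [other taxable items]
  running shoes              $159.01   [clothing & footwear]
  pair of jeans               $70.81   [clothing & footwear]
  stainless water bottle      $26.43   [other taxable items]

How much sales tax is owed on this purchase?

Sourdough loaf $4.90: unprepared groceries → 0% → $0.00
Pair of sandals $28.76: clothing & footwear, buyer-exempt → 0% → $0.00
Phone case $27.40: other taxable items → 4.25% → $1.16
Greeting card $3.68: other taxable items → 4.25% → $0.16
LED flashlight $16.37: other taxable items → 4.25% → $0.70
Winter coat $249.78: clothing & footwear, buyer-exempt → 0% → $0.00
Wall clock $17.35: other taxable items → 4.25% → $0.74
Running shoes $159.01: clothing & footwear, buyer-exempt → 0% → $0.00
Pair of jeans $70.81: clothing & footwear, buyer-exempt → 0% → $0.00
Stainless water bottle $26.43: other taxable items → 4.25% → $1.12
Total tax = $1.16 + $0.16 + $0.70 + $0.74 + $1.12 = $3.88

$3.88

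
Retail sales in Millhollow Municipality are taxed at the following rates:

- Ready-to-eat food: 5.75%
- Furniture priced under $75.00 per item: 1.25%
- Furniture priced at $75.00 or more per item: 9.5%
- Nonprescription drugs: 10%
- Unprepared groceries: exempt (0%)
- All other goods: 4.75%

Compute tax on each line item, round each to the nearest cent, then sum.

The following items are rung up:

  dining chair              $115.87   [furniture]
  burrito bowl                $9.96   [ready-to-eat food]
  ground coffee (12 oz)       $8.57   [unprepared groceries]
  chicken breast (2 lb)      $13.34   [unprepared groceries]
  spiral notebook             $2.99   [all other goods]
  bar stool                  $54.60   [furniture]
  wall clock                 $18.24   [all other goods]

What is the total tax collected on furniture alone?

$11.69

Dining chair $115.87: furniture, $75.00 or more → 9.5% → $11.01
Bar stool $54.60: furniture, under $75.00 → 1.25% → $0.68
Tax on furniture = $11.01 + $0.68 = $11.69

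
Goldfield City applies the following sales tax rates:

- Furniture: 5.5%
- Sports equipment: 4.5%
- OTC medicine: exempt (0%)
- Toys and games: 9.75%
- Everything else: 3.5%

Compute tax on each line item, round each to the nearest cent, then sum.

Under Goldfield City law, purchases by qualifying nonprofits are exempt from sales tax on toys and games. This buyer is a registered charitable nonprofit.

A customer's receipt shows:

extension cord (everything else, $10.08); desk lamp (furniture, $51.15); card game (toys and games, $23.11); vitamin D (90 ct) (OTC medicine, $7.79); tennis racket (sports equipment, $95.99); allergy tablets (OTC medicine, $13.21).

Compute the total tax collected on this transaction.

Extension cord $10.08: everything else → 3.5% → $0.35
Desk lamp $51.15: furniture → 5.5% → $2.81
Card game $23.11: toys and games, buyer-exempt → 0% → $0.00
Vitamin D (90 ct) $7.79: OTC medicine → 0% → $0.00
Tennis racket $95.99: sports equipment → 4.5% → $4.32
Allergy tablets $13.21: OTC medicine → 0% → $0.00
Total tax = $0.35 + $2.81 + $4.32 = $7.48

$7.48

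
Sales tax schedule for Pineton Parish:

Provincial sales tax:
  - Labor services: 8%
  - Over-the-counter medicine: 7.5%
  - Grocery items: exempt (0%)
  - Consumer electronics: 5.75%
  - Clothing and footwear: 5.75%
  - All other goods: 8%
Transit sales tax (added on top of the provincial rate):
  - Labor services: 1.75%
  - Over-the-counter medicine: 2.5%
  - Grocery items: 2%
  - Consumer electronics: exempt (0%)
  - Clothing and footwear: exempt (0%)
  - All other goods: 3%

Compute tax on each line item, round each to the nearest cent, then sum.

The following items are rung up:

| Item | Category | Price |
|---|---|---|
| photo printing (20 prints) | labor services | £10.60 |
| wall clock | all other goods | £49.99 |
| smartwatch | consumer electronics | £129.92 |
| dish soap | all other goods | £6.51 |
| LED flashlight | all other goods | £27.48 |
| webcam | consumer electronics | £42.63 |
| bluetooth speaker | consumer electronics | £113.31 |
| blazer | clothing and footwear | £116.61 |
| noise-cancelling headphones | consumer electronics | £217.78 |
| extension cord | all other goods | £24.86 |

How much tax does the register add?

£48.67

Photo printing (20 prints) £10.60: labor services → 8% + 1.75% transit = 9.75% → £1.03
Wall clock £49.99: all other goods → 8% + 3% transit = 11% → £5.50
Smartwatch £129.92: consumer electronics → 5.75% + 0% transit = 5.75% → £7.47
Dish soap £6.51: all other goods → 8% + 3% transit = 11% → £0.72
LED flashlight £27.48: all other goods → 8% + 3% transit = 11% → £3.02
Webcam £42.63: consumer electronics → 5.75% + 0% transit = 5.75% → £2.45
Bluetooth speaker £113.31: consumer electronics → 5.75% + 0% transit = 5.75% → £6.52
Blazer £116.61: clothing and footwear → 5.75% + 0% transit = 5.75% → £6.71
Noise-cancelling headphones £217.78: consumer electronics → 5.75% + 0% transit = 5.75% → £12.52
Extension cord £24.86: all other goods → 8% + 3% transit = 11% → £2.73
Total tax = £1.03 + £5.50 + £7.47 + £0.72 + £3.02 + £2.45 + £6.52 + £6.71 + £12.52 + £2.73 = £48.67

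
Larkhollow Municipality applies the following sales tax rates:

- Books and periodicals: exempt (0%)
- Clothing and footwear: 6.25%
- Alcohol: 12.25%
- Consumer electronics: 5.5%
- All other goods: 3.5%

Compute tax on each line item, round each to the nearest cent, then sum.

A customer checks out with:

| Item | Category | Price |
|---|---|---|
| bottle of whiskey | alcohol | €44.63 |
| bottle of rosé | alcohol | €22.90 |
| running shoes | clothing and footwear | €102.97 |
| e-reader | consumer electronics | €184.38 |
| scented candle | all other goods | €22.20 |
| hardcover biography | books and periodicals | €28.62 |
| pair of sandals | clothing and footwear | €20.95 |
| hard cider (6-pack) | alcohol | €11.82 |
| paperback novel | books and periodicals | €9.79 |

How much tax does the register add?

€28.40

Bottle of whiskey €44.63: alcohol → 12.25% → €5.47
Bottle of rosé €22.90: alcohol → 12.25% → €2.81
Running shoes €102.97: clothing and footwear → 6.25% → €6.44
E-reader €184.38: consumer electronics → 5.5% → €10.14
Scented candle €22.20: all other goods → 3.5% → €0.78
Hardcover biography €28.62: books and periodicals → 0% → €0.00
Pair of sandals €20.95: clothing and footwear → 6.25% → €1.31
Hard cider (6-pack) €11.82: alcohol → 12.25% → €1.45
Paperback novel €9.79: books and periodicals → 0% → €0.00
Total tax = €5.47 + €2.81 + €6.44 + €10.14 + €0.78 + €1.31 + €1.45 = €28.40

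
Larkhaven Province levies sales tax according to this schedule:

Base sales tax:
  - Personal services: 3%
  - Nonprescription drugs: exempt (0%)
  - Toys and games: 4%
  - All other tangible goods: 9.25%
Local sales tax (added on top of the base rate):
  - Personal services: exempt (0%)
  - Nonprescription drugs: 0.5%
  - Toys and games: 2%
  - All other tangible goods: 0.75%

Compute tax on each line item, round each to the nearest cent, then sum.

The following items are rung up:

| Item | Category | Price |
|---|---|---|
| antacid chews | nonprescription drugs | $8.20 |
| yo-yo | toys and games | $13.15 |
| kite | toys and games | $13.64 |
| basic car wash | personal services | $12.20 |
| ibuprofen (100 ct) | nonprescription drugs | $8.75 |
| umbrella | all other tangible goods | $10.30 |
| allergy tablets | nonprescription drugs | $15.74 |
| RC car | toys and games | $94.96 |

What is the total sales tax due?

$8.87

Antacid chews $8.20: nonprescription drugs → 0% + 0.5% local = 0.5% → $0.04
Yo-yo $13.15: toys and games → 4% + 2% local = 6% → $0.79
Kite $13.64: toys and games → 4% + 2% local = 6% → $0.82
Basic car wash $12.20: personal services → 3% + 0% local = 3% → $0.37
Ibuprofen (100 ct) $8.75: nonprescription drugs → 0% + 0.5% local = 0.5% → $0.04
Umbrella $10.30: all other tangible goods → 9.25% + 0.75% local = 10% → $1.03
Allergy tablets $15.74: nonprescription drugs → 0% + 0.5% local = 0.5% → $0.08
RC car $94.96: toys and games → 4% + 2% local = 6% → $5.70
Total tax = $0.04 + $0.79 + $0.82 + $0.37 + $0.04 + $1.03 + $0.08 + $5.70 = $8.87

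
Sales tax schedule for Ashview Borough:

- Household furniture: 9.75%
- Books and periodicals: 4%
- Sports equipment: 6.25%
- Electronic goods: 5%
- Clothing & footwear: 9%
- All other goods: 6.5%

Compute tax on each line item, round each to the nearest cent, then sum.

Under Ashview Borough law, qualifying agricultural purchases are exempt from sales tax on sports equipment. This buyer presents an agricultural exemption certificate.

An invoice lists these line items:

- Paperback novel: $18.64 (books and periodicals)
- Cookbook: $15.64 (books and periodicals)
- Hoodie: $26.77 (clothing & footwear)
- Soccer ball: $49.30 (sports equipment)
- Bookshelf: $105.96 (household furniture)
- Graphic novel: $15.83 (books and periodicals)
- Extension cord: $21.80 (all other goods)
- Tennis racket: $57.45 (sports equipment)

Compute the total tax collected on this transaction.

Paperback novel $18.64: books and periodicals → 4% → $0.75
Cookbook $15.64: books and periodicals → 4% → $0.63
Hoodie $26.77: clothing & footwear → 9% → $2.41
Soccer ball $49.30: sports equipment, buyer-exempt → 0% → $0.00
Bookshelf $105.96: household furniture → 9.75% → $10.33
Graphic novel $15.83: books and periodicals → 4% → $0.63
Extension cord $21.80: all other goods → 6.5% → $1.42
Tennis racket $57.45: sports equipment, buyer-exempt → 0% → $0.00
Total tax = $0.75 + $0.63 + $2.41 + $10.33 + $0.63 + $1.42 = $16.17

$16.17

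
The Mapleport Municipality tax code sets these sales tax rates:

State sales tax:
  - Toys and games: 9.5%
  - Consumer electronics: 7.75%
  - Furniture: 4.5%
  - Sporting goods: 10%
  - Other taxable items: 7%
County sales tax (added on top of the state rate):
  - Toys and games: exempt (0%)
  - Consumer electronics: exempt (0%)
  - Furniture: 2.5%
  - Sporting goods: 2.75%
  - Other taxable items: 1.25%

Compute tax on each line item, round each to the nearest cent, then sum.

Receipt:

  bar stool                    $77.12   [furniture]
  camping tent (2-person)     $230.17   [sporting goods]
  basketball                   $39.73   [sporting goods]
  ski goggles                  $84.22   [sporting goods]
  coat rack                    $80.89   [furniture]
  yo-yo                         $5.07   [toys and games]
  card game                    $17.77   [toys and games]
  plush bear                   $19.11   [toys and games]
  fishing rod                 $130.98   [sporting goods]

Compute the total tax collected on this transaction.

Bar stool $77.12: furniture → 4.5% + 2.5% county = 7% → $5.40
Camping tent (2-person) $230.17: sporting goods → 10% + 2.75% county = 12.75% → $29.35
Basketball $39.73: sporting goods → 10% + 2.75% county = 12.75% → $5.07
Ski goggles $84.22: sporting goods → 10% + 2.75% county = 12.75% → $10.74
Coat rack $80.89: furniture → 4.5% + 2.5% county = 7% → $5.66
Yo-yo $5.07: toys and games → 9.5% + 0% county = 9.5% → $0.48
Card game $17.77: toys and games → 9.5% + 0% county = 9.5% → $1.69
Plush bear $19.11: toys and games → 9.5% + 0% county = 9.5% → $1.82
Fishing rod $130.98: sporting goods → 10% + 2.75% county = 12.75% → $16.70
Total tax = $5.40 + $29.35 + $5.07 + $10.74 + $5.66 + $0.48 + $1.69 + $1.82 + $16.70 = $76.91

$76.91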